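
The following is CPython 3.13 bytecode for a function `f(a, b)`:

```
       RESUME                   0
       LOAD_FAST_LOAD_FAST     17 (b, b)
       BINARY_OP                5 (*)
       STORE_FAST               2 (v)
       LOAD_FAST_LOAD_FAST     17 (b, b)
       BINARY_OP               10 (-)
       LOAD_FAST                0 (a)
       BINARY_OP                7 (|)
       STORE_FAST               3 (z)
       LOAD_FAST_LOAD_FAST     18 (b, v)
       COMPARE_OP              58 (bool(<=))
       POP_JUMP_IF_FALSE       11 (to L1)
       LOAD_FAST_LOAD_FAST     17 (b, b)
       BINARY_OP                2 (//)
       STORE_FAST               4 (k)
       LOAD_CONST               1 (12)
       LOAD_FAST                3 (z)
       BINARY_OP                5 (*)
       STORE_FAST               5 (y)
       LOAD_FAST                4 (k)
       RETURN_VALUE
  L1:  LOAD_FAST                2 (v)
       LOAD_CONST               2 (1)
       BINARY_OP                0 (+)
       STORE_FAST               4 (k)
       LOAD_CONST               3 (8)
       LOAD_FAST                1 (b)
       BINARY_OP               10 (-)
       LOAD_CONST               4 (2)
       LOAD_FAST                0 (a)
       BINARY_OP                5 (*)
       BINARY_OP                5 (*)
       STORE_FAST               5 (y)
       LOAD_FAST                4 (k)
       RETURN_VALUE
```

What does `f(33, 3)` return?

1

LOAD_FAST_LOAD_FAST b,b → push 3,3. Stack: [3, 3]
BINARY_OP * → 3 * 3 = 9. Stack: [9]
STORE_FAST v → v=9. Stack: []
LOAD_FAST_LOAD_FAST b,b → push 3,3. Stack: [3, 3]
BINARY_OP - → 3 - 3 = 0. Stack: [0]
LOAD_FAST a → push 33. Stack: [0, 33]
BINARY_OP | → 0 | 33 = 33. Stack: [33]
STORE_FAST z → z=33. Stack: []
LOAD_FAST_LOAD_FAST b,v → push 3,9. Stack: [3, 9]
COMPARE_OP bool(<=) → 3 vs 9 = True. Stack: [True]
POP_JUMP_IF_FALSE → pop True; no jump. Stack: []
LOAD_FAST_LOAD_FAST b,b → push 3,3. Stack: [3, 3]
BINARY_OP // → 3 // 3 = 1. Stack: [1]
STORE_FAST k → k=1. Stack: []
LOAD_CONST → push 12. Stack: [12]
LOAD_FAST z → push 33. Stack: [12, 33]
BINARY_OP * → 12 * 33 = 396. Stack: [396]
STORE_FAST y → y=396. Stack: []
LOAD_FAST k → push 1. Stack: [1]
RETURN_VALUE → return 1.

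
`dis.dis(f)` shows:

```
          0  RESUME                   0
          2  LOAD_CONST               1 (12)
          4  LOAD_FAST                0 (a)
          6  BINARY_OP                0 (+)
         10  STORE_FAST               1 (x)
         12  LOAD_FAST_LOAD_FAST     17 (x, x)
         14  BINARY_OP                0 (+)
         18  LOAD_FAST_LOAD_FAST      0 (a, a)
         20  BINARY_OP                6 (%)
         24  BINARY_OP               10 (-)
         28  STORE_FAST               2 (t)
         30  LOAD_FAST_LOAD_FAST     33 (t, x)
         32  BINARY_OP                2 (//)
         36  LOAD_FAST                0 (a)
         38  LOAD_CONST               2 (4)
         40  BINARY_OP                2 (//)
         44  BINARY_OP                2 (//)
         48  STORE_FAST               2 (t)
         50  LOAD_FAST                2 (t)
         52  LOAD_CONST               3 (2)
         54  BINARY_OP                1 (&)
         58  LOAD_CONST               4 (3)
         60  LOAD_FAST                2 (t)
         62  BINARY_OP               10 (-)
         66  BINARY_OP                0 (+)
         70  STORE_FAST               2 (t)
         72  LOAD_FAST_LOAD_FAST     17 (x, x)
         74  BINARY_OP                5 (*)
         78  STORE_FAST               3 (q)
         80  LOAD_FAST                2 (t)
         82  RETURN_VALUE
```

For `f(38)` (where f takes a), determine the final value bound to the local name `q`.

2500

LOAD_CONST → push 12. Stack: [12]
LOAD_FAST a → push 38. Stack: [12, 38]
BINARY_OP + → 12 + 38 = 50. Stack: [50]
STORE_FAST x → x=50. Stack: []
LOAD_FAST_LOAD_FAST x,x → push 50,50. Stack: [50, 50]
BINARY_OP + → 50 + 50 = 100. Stack: [100]
LOAD_FAST_LOAD_FAST a,a → push 38,38. Stack: [100, 38, 38]
BINARY_OP % → 38 % 38 = 0. Stack: [100, 0]
BINARY_OP - → 100 - 0 = 100. Stack: [100]
STORE_FAST t → t=100. Stack: []
LOAD_FAST_LOAD_FAST t,x → push 100,50. Stack: [100, 50]
BINARY_OP // → 100 // 50 = 2. Stack: [2]
LOAD_FAST a → push 38. Stack: [2, 38]
LOAD_CONST → push 4. Stack: [2, 38, 4]
BINARY_OP // → 38 // 4 = 9. Stack: [2, 9]
BINARY_OP // → 2 // 9 = 0. Stack: [0]
STORE_FAST t → t=0. Stack: []
LOAD_FAST t → push 0. Stack: [0]
LOAD_CONST → push 2. Stack: [0, 2]
BINARY_OP & → 0 & 2 = 0. Stack: [0]
LOAD_CONST → push 3. Stack: [0, 3]
LOAD_FAST t → push 0. Stack: [0, 3, 0]
BINARY_OP - → 3 - 0 = 3. Stack: [0, 3]
BINARY_OP + → 0 + 3 = 3. Stack: [3]
STORE_FAST t → t=3. Stack: []
LOAD_FAST_LOAD_FAST x,x → push 50,50. Stack: [50, 50]
BINARY_OP * → 50 * 50 = 2500. Stack: [2500]
STORE_FAST q → q=2500. Stack: []
LOAD_FAST t → push 3. Stack: [3]
RETURN_VALUE → return 3.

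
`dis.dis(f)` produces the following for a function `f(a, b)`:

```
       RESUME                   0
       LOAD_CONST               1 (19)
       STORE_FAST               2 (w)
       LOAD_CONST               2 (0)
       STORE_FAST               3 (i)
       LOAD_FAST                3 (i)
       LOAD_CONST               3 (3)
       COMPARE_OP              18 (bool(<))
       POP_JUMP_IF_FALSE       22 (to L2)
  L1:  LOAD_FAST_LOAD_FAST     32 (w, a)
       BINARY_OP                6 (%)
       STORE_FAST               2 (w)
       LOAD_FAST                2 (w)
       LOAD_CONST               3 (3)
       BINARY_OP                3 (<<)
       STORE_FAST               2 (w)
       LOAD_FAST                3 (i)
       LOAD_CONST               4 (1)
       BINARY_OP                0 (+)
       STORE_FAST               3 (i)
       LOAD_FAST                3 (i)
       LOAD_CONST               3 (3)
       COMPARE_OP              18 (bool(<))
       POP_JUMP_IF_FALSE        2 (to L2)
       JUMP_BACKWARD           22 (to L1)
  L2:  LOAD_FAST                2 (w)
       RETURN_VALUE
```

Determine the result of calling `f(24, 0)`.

128

LOAD_CONST → push 19. Stack: [19]
STORE_FAST w → w=19. Stack: []
LOAD_CONST → push 0. Stack: [0]
STORE_FAST i → i=0. Stack: []
LOAD_FAST i → push 0. Stack: [0]
LOAD_CONST → push 3. Stack: [0, 3]
COMPARE_OP bool(<) → 0 vs 3 = True. Stack: [True]
POP_JUMP_IF_FALSE → pop True; no jump. Stack: []
LOAD_FAST_LOAD_FAST w,a → push 19,24. Stack: [19, 24]
BINARY_OP % → 19 % 24 = 19. Stack: [19]
STORE_FAST w → w=19. Stack: []
LOAD_FAST w → push 19. Stack: [19]
LOAD_CONST → push 3. Stack: [19, 3]
BINARY_OP << → 19 << 3 = 152. Stack: [152]
STORE_FAST w → w=152. Stack: []
LOAD_FAST i → push 0. Stack: [0]
LOAD_CONST → push 1. Stack: [0, 1]
BINARY_OP + → 0 + 1 = 1. Stack: [1]
STORE_FAST i → i=1. Stack: []
LOAD_FAST i → push 1. Stack: [1]
LOAD_CONST → push 3. Stack: [1, 3]
COMPARE_OP bool(<) → 1 vs 3 = True. Stack: [True]
POP_JUMP_IF_FALSE → pop True; no jump. Stack: []
LOAD_FAST_LOAD_FAST w,a → push 152,24. Stack: [152, 24]
BINARY_OP % → 152 % 24 = 8. Stack: [8]
STORE_FAST w → w=8. Stack: []
LOAD_FAST w → push 8. Stack: [8]
LOAD_CONST → push 3. Stack: [8, 3]
BINARY_OP << → 8 << 3 = 64. Stack: [64]
STORE_FAST w → w=64. Stack: []
LOAD_FAST i → push 1. Stack: [1]
LOAD_CONST → push 1. Stack: [1, 1]
BINARY_OP + → 1 + 1 = 2. Stack: [2]
STORE_FAST i → i=2. Stack: []
LOAD_FAST i → push 2. Stack: [2]
LOAD_CONST → push 3. Stack: [2, 3]
COMPARE_OP bool(<) → 2 vs 3 = True. Stack: [True]
POP_JUMP_IF_FALSE → pop True; no jump. Stack: []
LOAD_FAST_LOAD_FAST w,a → push 64,24. Stack: [64, 24]
BINARY_OP % → 64 % 24 = 16. Stack: [16]
STORE_FAST w → w=16. Stack: []
LOAD_FAST w → push 16. Stack: [16]
LOAD_CONST → push 3. Stack: [16, 3]
BINARY_OP << → 16 << 3 = 128. Stack: [128]
STORE_FAST w → w=128. Stack: []
LOAD_FAST i → push 2. Stack: [2]
LOAD_CONST → push 1. Stack: [2, 1]
BINARY_OP + → 2 + 1 = 3. Stack: [3]
STORE_FAST i → i=3. Stack: []
LOAD_FAST i → push 3. Stack: [3]
LOAD_CONST → push 3. Stack: [3, 3]
COMPARE_OP bool(<) → 3 vs 3 = False. Stack: [False]
POP_JUMP_IF_FALSE → pop False; jump. Stack: []
LOAD_FAST w → push 128. Stack: [128]
RETURN_VALUE → return 128.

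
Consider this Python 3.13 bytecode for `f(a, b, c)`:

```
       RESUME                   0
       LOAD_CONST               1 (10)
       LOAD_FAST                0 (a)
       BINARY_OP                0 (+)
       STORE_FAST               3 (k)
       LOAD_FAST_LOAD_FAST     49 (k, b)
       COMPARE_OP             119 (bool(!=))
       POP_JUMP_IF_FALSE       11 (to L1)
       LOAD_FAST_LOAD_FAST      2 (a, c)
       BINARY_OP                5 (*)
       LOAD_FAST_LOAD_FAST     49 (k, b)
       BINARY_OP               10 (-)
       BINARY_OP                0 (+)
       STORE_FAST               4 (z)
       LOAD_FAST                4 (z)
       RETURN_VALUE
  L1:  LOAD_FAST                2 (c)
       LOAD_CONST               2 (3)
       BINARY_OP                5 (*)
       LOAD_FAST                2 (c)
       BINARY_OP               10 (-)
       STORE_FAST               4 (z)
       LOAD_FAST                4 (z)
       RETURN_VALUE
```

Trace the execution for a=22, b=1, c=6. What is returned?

LOAD_CONST → push 10. Stack: [10]
LOAD_FAST a → push 22. Stack: [10, 22]
BINARY_OP + → 10 + 22 = 32. Stack: [32]
STORE_FAST k → k=32. Stack: []
LOAD_FAST_LOAD_FAST k,b → push 32,1. Stack: [32, 1]
COMPARE_OP bool(!=) → 32 vs 1 = True. Stack: [True]
POP_JUMP_IF_FALSE → pop True; no jump. Stack: []
LOAD_FAST_LOAD_FAST a,c → push 22,6. Stack: [22, 6]
BINARY_OP * → 22 * 6 = 132. Stack: [132]
LOAD_FAST_LOAD_FAST k,b → push 32,1. Stack: [132, 32, 1]
BINARY_OP - → 32 - 1 = 31. Stack: [132, 31]
BINARY_OP + → 132 + 31 = 163. Stack: [163]
STORE_FAST z → z=163. Stack: []
LOAD_FAST z → push 163. Stack: [163]
RETURN_VALUE → return 163.

163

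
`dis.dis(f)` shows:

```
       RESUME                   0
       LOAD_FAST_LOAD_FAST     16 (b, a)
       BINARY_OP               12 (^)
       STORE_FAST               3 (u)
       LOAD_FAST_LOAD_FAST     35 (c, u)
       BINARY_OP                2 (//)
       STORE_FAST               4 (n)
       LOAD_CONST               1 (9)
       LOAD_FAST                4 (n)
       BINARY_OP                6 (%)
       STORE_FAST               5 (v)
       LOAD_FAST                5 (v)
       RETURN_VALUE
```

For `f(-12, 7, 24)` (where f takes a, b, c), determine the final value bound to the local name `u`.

-13

LOAD_FAST_LOAD_FAST b,a → push 7,-12. Stack: [7, -12]
BINARY_OP ^ → 7 ^ -12 = -13. Stack: [-13]
STORE_FAST u → u=-13. Stack: []
LOAD_FAST_LOAD_FAST c,u → push 24,-13. Stack: [24, -13]
BINARY_OP // → 24 // -13 = -2. Stack: [-2]
STORE_FAST n → n=-2. Stack: []
LOAD_CONST → push 9. Stack: [9]
LOAD_FAST n → push -2. Stack: [9, -2]
BINARY_OP % → 9 % -2 = -1. Stack: [-1]
STORE_FAST v → v=-1. Stack: []
LOAD_FAST v → push -1. Stack: [-1]
RETURN_VALUE → return -1.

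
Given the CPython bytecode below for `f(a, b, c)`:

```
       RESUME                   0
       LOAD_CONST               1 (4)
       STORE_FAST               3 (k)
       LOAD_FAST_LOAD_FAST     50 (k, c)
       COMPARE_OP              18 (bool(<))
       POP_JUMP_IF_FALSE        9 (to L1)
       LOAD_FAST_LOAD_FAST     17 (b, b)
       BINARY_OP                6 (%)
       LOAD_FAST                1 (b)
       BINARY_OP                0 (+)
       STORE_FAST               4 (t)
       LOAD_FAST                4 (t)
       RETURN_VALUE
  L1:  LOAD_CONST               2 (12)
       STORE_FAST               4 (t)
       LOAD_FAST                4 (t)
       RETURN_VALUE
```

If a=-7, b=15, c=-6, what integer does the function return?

LOAD_CONST → push 4. Stack: [4]
STORE_FAST k → k=4. Stack: []
LOAD_FAST_LOAD_FAST k,c → push 4,-6. Stack: [4, -6]
COMPARE_OP bool(<) → 4 vs -6 = False. Stack: [False]
POP_JUMP_IF_FALSE → pop False; jump. Stack: []
LOAD_CONST → push 12. Stack: [12]
STORE_FAST t → t=12. Stack: []
LOAD_FAST t → push 12. Stack: [12]
RETURN_VALUE → return 12.

12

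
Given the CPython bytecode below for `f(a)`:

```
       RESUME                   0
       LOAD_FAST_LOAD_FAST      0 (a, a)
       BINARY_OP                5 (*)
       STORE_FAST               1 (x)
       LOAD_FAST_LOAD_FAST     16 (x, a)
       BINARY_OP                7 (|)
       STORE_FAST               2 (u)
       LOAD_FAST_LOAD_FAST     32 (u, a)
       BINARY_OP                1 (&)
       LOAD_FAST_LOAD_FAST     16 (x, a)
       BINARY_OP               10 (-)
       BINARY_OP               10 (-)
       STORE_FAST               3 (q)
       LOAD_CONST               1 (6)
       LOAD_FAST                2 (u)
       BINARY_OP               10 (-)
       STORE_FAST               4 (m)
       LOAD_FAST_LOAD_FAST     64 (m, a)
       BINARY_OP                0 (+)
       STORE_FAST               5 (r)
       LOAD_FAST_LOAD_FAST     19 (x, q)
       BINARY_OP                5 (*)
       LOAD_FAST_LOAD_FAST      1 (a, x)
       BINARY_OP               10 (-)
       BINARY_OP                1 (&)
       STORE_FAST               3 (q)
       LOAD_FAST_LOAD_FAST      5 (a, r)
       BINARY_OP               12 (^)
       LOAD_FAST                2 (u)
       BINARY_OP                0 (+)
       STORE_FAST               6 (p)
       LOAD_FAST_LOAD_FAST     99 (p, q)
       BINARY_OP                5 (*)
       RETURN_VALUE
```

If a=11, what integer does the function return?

-288384

LOAD_FAST_LOAD_FAST a,a → push 11,11. Stack: [11, 11]
BINARY_OP * → 11 * 11 = 121. Stack: [121]
STORE_FAST x → x=121. Stack: []
LOAD_FAST_LOAD_FAST x,a → push 121,11. Stack: [121, 11]
BINARY_OP | → 121 | 11 = 123. Stack: [123]
STORE_FAST u → u=123. Stack: []
LOAD_FAST_LOAD_FAST u,a → push 123,11. Stack: [123, 11]
BINARY_OP & → 123 & 11 = 11. Stack: [11]
LOAD_FAST_LOAD_FAST x,a → push 121,11. Stack: [11, 121, 11]
BINARY_OP - → 121 - 11 = 110. Stack: [11, 110]
BINARY_OP - → 11 - 110 = -99. Stack: [-99]
STORE_FAST q → q=-99. Stack: []
LOAD_CONST → push 6. Stack: [6]
LOAD_FAST u → push 123. Stack: [6, 123]
BINARY_OP - → 6 - 123 = -117. Stack: [-117]
STORE_FAST m → m=-117. Stack: []
LOAD_FAST_LOAD_FAST m,a → push -117,11. Stack: [-117, 11]
BINARY_OP + → -117 + 11 = -106. Stack: [-106]
STORE_FAST r → r=-106. Stack: []
LOAD_FAST_LOAD_FAST x,q → push 121,-99. Stack: [121, -99]
BINARY_OP * → 121 * -99 = -11979. Stack: [-11979]
LOAD_FAST_LOAD_FAST a,x → push 11,121. Stack: [-11979, 11, 121]
BINARY_OP - → 11 - 121 = -110. Stack: [-11979, -110]
BINARY_OP & → -11979 & -110 = -12016. Stack: [-12016]
STORE_FAST q → q=-12016. Stack: []
LOAD_FAST_LOAD_FAST a,r → push 11,-106. Stack: [11, -106]
BINARY_OP ^ → 11 ^ -106 = -99. Stack: [-99]
LOAD_FAST u → push 123. Stack: [-99, 123]
BINARY_OP + → -99 + 123 = 24. Stack: [24]
STORE_FAST p → p=24. Stack: []
LOAD_FAST_LOAD_FAST p,q → push 24,-12016. Stack: [24, -12016]
BINARY_OP * → 24 * -12016 = -288384. Stack: [-288384]
RETURN_VALUE → return -288384.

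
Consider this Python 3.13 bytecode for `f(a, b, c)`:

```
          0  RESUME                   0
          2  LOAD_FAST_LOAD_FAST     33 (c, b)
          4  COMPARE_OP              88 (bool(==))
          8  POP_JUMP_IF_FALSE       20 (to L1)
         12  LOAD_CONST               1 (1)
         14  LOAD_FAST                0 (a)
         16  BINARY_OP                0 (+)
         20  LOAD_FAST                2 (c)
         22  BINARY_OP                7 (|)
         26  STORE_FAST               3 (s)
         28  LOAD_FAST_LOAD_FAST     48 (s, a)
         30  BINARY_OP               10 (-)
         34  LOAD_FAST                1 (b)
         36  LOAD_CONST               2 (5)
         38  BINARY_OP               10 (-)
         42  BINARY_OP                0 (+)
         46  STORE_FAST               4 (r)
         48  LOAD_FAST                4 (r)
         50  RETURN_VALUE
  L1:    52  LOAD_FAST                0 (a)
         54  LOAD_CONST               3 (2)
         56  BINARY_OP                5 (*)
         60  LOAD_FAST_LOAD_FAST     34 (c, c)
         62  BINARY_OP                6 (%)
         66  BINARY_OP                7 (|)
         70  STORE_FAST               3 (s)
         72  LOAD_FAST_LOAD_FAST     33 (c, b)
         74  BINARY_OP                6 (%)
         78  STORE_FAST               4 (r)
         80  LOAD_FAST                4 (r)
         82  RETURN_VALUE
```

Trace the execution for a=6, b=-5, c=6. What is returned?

-4

LOAD_FAST_LOAD_FAST c,b → push 6,-5. Stack: [6, -5]
COMPARE_OP bool(==) → 6 vs -5 = False. Stack: [False]
POP_JUMP_IF_FALSE → pop False; jump. Stack: []
LOAD_FAST a → push 6. Stack: [6]
LOAD_CONST → push 2. Stack: [6, 2]
BINARY_OP * → 6 * 2 = 12. Stack: [12]
LOAD_FAST_LOAD_FAST c,c → push 6,6. Stack: [12, 6, 6]
BINARY_OP % → 6 % 6 = 0. Stack: [12, 0]
BINARY_OP | → 12 | 0 = 12. Stack: [12]
STORE_FAST s → s=12. Stack: []
LOAD_FAST_LOAD_FAST c,b → push 6,-5. Stack: [6, -5]
BINARY_OP % → 6 % -5 = -4. Stack: [-4]
STORE_FAST r → r=-4. Stack: []
LOAD_FAST r → push -4. Stack: [-4]
RETURN_VALUE → return -4.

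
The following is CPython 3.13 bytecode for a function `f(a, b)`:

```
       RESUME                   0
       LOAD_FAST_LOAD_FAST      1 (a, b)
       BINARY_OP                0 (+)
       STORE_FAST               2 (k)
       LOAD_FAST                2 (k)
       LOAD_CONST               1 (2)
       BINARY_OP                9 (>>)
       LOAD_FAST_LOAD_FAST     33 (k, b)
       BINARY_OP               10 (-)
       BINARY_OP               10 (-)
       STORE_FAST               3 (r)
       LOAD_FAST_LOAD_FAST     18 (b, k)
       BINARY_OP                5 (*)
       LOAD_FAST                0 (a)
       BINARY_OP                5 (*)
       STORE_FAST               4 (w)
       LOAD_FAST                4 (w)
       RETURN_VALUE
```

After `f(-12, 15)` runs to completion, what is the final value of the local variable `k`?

3

LOAD_FAST_LOAD_FAST a,b → push -12,15. Stack: [-12, 15]
BINARY_OP + → -12 + 15 = 3. Stack: [3]
STORE_FAST k → k=3. Stack: []
LOAD_FAST k → push 3. Stack: [3]
LOAD_CONST → push 2. Stack: [3, 2]
BINARY_OP >> → 3 >> 2 = 0. Stack: [0]
LOAD_FAST_LOAD_FAST k,b → push 3,15. Stack: [0, 3, 15]
BINARY_OP - → 3 - 15 = -12. Stack: [0, -12]
BINARY_OP - → 0 - -12 = 12. Stack: [12]
STORE_FAST r → r=12. Stack: []
LOAD_FAST_LOAD_FAST b,k → push 15,3. Stack: [15, 3]
BINARY_OP * → 15 * 3 = 45. Stack: [45]
LOAD_FAST a → push -12. Stack: [45, -12]
BINARY_OP * → 45 * -12 = -540. Stack: [-540]
STORE_FAST w → w=-540. Stack: []
LOAD_FAST w → push -540. Stack: [-540]
RETURN_VALUE → return -540.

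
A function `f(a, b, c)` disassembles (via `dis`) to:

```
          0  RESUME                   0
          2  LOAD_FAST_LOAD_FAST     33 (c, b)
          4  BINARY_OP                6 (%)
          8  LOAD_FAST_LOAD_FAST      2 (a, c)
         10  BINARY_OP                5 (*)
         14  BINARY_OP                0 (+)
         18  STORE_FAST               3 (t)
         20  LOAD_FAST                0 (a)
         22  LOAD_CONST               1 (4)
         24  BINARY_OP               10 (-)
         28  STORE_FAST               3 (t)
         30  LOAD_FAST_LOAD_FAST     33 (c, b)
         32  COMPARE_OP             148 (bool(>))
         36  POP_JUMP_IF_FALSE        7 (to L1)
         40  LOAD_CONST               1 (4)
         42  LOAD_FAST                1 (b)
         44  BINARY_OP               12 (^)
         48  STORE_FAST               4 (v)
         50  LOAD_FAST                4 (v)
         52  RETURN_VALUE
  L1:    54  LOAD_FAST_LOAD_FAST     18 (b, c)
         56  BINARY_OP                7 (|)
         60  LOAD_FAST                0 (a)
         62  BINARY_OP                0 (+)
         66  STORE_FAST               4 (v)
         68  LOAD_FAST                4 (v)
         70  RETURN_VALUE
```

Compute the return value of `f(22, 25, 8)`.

LOAD_FAST_LOAD_FAST c,b → push 8,25. Stack: [8, 25]
BINARY_OP % → 8 % 25 = 8. Stack: [8]
LOAD_FAST_LOAD_FAST a,c → push 22,8. Stack: [8, 22, 8]
BINARY_OP * → 22 * 8 = 176. Stack: [8, 176]
BINARY_OP + → 8 + 176 = 184. Stack: [184]
STORE_FAST t → t=184. Stack: []
LOAD_FAST a → push 22. Stack: [22]
LOAD_CONST → push 4. Stack: [22, 4]
BINARY_OP - → 22 - 4 = 18. Stack: [18]
STORE_FAST t → t=18. Stack: []
LOAD_FAST_LOAD_FAST c,b → push 8,25. Stack: [8, 25]
COMPARE_OP bool(>) → 8 vs 25 = False. Stack: [False]
POP_JUMP_IF_FALSE → pop False; jump. Stack: []
LOAD_FAST_LOAD_FAST b,c → push 25,8. Stack: [25, 8]
BINARY_OP | → 25 | 8 = 25. Stack: [25]
LOAD_FAST a → push 22. Stack: [25, 22]
BINARY_OP + → 25 + 22 = 47. Stack: [47]
STORE_FAST v → v=47. Stack: []
LOAD_FAST v → push 47. Stack: [47]
RETURN_VALUE → return 47.

47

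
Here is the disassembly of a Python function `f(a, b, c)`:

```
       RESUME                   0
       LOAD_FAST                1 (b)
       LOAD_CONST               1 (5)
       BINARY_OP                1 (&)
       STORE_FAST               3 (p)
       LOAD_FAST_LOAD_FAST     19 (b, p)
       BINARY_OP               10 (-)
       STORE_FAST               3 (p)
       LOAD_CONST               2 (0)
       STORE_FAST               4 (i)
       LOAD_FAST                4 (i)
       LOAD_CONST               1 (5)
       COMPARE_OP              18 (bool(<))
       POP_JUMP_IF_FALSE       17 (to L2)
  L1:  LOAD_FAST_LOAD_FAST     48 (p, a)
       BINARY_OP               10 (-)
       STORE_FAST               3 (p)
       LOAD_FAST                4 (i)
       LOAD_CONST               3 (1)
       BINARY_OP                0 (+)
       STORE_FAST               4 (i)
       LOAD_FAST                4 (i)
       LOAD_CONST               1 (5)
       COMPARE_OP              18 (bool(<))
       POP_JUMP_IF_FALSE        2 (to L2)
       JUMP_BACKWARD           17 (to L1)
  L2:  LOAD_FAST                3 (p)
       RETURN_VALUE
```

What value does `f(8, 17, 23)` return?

LOAD_FAST b → push 17
LOAD_CONST → push 5
BINARY_OP & → 17 & 5 = 1
STORE_FAST p → p=1
LOAD_FAST_LOAD_FAST b,p → push 17,1
BINARY_OP - → 17 - 1 = 16
STORE_FAST p → p=16
LOAD_CONST → push 0
STORE_FAST i → i=0
LOAD_FAST i → push 0
LOAD_CONST → push 5
COMPARE_OP bool(<) → 0 vs 5 = True
POP_JUMP_IF_FALSE → pop True; no jump
LOAD_FAST_LOAD_FAST p,a → push 16,8
BINARY_OP - → 16 - 8 = 8
STORE_FAST p → p=8
LOAD_FAST i → push 0
LOAD_CONST → push 1
BINARY_OP + → 0 + 1 = 1
STORE_FAST i → i=1
LOAD_FAST i → push 1
LOAD_CONST → push 5
COMPARE_OP bool(<) → 1 vs 5 = True
POP_JUMP_IF_FALSE → pop True; no jump
LOAD_FAST_LOAD_FAST p,a → push 8,8
BINARY_OP - → 8 - 8 = 0
STORE_FAST p → p=0
LOAD_FAST i → push 1
LOAD_CONST → push 1
BINARY_OP + → 1 + 1 = 2
STORE_FAST i → i=2
LOAD_FAST i → push 2
LOAD_CONST → push 5
COMPARE_OP bool(<) → 2 vs 5 = True
POP_JUMP_IF_FALSE → pop True; no jump
LOAD_FAST_LOAD_FAST p,a → push 0,8
BINARY_OP - → 0 - 8 = -8
STORE_FAST p → p=-8
LOAD_FAST i → push 2
LOAD_CONST → push 1
BINARY_OP + → 2 + 1 = 3
STORE_FAST i → i=3
LOAD_FAST i → push 3
LOAD_CONST → push 5
COMPARE_OP bool(<) → 3 vs 5 = True
POP_JUMP_IF_FALSE → pop True; no jump
LOAD_FAST_LOAD_FAST p,a → push -8,8
BINARY_OP - → -8 - 8 = -16
STORE_FAST p → p=-16
LOAD_FAST i → push 3
LOAD_CONST → push 1
BINARY_OP + → 3 + 1 = 4
STORE_FAST i → i=4
LOAD_FAST i → push 4
LOAD_CONST → push 5
COMPARE_OP bool(<) → 4 vs 5 = True
POP_JUMP_IF_FALSE → pop True; no jump
LOAD_FAST_LOAD_FAST p,a → push -16,8
BINARY_OP - → -16 - 8 = -24
STORE_FAST p → p=-24
LOAD_FAST i → push 4
LOAD_CONST → push 1
BINARY_OP + → 4 + 1 = 5
STORE_FAST i → i=5
LOAD_FAST i → push 5
LOAD_CONST → push 5
COMPARE_OP bool(<) → 5 vs 5 = False
POP_JUMP_IF_FALSE → pop False; jump
LOAD_FAST p → push -24
RETURN_VALUE → return -24.

-24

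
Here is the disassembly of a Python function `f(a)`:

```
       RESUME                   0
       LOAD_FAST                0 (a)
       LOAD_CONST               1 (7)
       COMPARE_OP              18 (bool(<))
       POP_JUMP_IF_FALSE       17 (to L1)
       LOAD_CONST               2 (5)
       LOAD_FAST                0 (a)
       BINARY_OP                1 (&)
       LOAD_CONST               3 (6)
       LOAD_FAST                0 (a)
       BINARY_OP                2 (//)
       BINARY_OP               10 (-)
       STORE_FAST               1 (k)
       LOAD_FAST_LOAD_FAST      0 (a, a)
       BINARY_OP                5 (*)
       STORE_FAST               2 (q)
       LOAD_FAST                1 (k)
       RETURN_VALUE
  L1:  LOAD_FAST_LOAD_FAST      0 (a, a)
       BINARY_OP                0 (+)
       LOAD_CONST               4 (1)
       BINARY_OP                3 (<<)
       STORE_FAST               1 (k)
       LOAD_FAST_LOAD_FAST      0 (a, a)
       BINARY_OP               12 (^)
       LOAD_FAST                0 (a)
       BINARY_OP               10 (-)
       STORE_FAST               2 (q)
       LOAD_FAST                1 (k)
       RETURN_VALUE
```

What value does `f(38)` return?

152

LOAD_FAST a → push 38. Stack: [38]
LOAD_CONST → push 7. Stack: [38, 7]
COMPARE_OP bool(<) → 38 vs 7 = False. Stack: [False]
POP_JUMP_IF_FALSE → pop False; jump. Stack: []
LOAD_FAST_LOAD_FAST a,a → push 38,38. Stack: [38, 38]
BINARY_OP + → 38 + 38 = 76. Stack: [76]
LOAD_CONST → push 1. Stack: [76, 1]
BINARY_OP << → 76 << 1 = 152. Stack: [152]
STORE_FAST k → k=152. Stack: []
LOAD_FAST_LOAD_FAST a,a → push 38,38. Stack: [38, 38]
BINARY_OP ^ → 38 ^ 38 = 0. Stack: [0]
LOAD_FAST a → push 38. Stack: [0, 38]
BINARY_OP - → 0 - 38 = -38. Stack: [-38]
STORE_FAST q → q=-38. Stack: []
LOAD_FAST k → push 152. Stack: [152]
RETURN_VALUE → return 152.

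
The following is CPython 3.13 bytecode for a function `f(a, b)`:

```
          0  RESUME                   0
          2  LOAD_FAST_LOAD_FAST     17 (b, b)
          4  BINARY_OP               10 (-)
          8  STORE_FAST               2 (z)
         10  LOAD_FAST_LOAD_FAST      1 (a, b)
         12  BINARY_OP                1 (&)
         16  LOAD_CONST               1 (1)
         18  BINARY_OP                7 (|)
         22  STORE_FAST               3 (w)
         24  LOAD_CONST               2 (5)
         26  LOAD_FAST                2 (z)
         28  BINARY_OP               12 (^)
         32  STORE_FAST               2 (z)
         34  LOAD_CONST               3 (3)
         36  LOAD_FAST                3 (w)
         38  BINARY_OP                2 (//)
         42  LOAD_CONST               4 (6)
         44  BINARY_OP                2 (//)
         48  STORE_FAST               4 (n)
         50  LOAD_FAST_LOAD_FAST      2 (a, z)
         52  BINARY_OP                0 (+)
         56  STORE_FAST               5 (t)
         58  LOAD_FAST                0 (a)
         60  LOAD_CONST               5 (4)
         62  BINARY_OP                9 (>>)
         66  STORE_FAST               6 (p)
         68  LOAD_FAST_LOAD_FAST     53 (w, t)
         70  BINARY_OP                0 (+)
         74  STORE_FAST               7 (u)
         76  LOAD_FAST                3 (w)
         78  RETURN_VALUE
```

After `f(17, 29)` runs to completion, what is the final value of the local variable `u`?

LOAD_FAST_LOAD_FAST b,b → push 29,29. Stack: [29, 29]
BINARY_OP - → 29 - 29 = 0. Stack: [0]
STORE_FAST z → z=0. Stack: []
LOAD_FAST_LOAD_FAST a,b → push 17,29. Stack: [17, 29]
BINARY_OP & → 17 & 29 = 17. Stack: [17]
LOAD_CONST → push 1. Stack: [17, 1]
BINARY_OP | → 17 | 1 = 17. Stack: [17]
STORE_FAST w → w=17. Stack: []
LOAD_CONST → push 5. Stack: [5]
LOAD_FAST z → push 0. Stack: [5, 0]
BINARY_OP ^ → 5 ^ 0 = 5. Stack: [5]
STORE_FAST z → z=5. Stack: []
LOAD_CONST → push 3. Stack: [3]
LOAD_FAST w → push 17. Stack: [3, 17]
BINARY_OP // → 3 // 17 = 0. Stack: [0]
LOAD_CONST → push 6. Stack: [0, 6]
BINARY_OP // → 0 // 6 = 0. Stack: [0]
STORE_FAST n → n=0. Stack: []
LOAD_FAST_LOAD_FAST a,z → push 17,5. Stack: [17, 5]
BINARY_OP + → 17 + 5 = 22. Stack: [22]
STORE_FAST t → t=22. Stack: []
LOAD_FAST a → push 17. Stack: [17]
LOAD_CONST → push 4. Stack: [17, 4]
BINARY_OP >> → 17 >> 4 = 1. Stack: [1]
STORE_FAST p → p=1. Stack: []
LOAD_FAST_LOAD_FAST w,t → push 17,22. Stack: [17, 22]
BINARY_OP + → 17 + 22 = 39. Stack: [39]
STORE_FAST u → u=39. Stack: []
LOAD_FAST w → push 17. Stack: [17]
RETURN_VALUE → return 17.

39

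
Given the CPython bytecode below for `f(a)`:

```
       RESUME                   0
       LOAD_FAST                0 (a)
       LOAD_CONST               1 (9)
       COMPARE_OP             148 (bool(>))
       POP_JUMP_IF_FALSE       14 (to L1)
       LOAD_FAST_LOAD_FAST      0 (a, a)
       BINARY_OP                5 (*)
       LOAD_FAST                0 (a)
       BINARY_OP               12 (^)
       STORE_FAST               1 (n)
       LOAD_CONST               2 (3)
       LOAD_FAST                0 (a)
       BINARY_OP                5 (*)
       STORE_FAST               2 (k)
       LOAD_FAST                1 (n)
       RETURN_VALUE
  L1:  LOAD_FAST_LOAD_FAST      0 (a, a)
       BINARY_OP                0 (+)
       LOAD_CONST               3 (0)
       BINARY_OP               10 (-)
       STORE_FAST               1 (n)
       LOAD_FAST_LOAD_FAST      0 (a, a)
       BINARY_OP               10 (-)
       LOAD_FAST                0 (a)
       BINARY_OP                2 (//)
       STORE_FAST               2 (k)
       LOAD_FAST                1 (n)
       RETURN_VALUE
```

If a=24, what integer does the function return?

LOAD_FAST a → push 24. Stack: [24]
LOAD_CONST → push 9. Stack: [24, 9]
COMPARE_OP bool(>) → 24 vs 9 = True. Stack: [True]
POP_JUMP_IF_FALSE → pop True; no jump. Stack: []
LOAD_FAST_LOAD_FAST a,a → push 24,24. Stack: [24, 24]
BINARY_OP * → 24 * 24 = 576. Stack: [576]
LOAD_FAST a → push 24. Stack: [576, 24]
BINARY_OP ^ → 576 ^ 24 = 600. Stack: [600]
STORE_FAST n → n=600. Stack: []
LOAD_CONST → push 3. Stack: [3]
LOAD_FAST a → push 24. Stack: [3, 24]
BINARY_OP * → 3 * 24 = 72. Stack: [72]
STORE_FAST k → k=72. Stack: []
LOAD_FAST n → push 600. Stack: [600]
RETURN_VALUE → return 600.

600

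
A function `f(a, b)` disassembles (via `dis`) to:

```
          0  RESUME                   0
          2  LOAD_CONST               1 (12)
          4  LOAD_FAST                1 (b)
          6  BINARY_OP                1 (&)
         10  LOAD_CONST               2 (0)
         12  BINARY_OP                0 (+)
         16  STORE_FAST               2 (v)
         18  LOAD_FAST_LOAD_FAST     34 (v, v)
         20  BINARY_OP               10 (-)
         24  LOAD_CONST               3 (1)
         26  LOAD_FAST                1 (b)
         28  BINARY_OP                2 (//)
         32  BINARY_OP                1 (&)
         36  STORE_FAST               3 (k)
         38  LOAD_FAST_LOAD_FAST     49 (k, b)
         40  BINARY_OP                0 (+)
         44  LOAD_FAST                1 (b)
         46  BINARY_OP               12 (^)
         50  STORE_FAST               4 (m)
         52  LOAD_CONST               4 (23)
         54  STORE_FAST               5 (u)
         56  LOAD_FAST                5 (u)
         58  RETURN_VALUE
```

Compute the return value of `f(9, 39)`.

LOAD_CONST → push 12. Stack: [12]
LOAD_FAST b → push 39. Stack: [12, 39]
BINARY_OP & → 12 & 39 = 4. Stack: [4]
LOAD_CONST → push 0. Stack: [4, 0]
BINARY_OP + → 4 + 0 = 4. Stack: [4]
STORE_FAST v → v=4. Stack: []
LOAD_FAST_LOAD_FAST v,v → push 4,4. Stack: [4, 4]
BINARY_OP - → 4 - 4 = 0. Stack: [0]
LOAD_CONST → push 1. Stack: [0, 1]
LOAD_FAST b → push 39. Stack: [0, 1, 39]
BINARY_OP // → 1 // 39 = 0. Stack: [0, 0]
BINARY_OP & → 0 & 0 = 0. Stack: [0]
STORE_FAST k → k=0. Stack: []
LOAD_FAST_LOAD_FAST k,b → push 0,39. Stack: [0, 39]
BINARY_OP + → 0 + 39 = 39. Stack: [39]
LOAD_FAST b → push 39. Stack: [39, 39]
BINARY_OP ^ → 39 ^ 39 = 0. Stack: [0]
STORE_FAST m → m=0. Stack: []
LOAD_CONST → push 23. Stack: [23]
STORE_FAST u → u=23. Stack: []
LOAD_FAST u → push 23. Stack: [23]
RETURN_VALUE → return 23.

23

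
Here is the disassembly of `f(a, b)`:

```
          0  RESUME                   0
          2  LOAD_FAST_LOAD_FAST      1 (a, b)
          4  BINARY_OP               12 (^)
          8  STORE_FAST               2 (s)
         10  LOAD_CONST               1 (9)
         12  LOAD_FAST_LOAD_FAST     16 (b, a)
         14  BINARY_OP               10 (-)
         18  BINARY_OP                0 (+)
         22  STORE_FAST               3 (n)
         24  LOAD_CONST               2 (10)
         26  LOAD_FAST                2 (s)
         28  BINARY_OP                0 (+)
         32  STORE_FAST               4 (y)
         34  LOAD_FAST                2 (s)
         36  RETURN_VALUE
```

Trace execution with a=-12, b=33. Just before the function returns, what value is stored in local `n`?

54

LOAD_FAST_LOAD_FAST a,b → push -12,33. Stack: [-12, 33]
BINARY_OP ^ → -12 ^ 33 = -43. Stack: [-43]
STORE_FAST s → s=-43. Stack: []
LOAD_CONST → push 9. Stack: [9]
LOAD_FAST_LOAD_FAST b,a → push 33,-12. Stack: [9, 33, -12]
BINARY_OP - → 33 - -12 = 45. Stack: [9, 45]
BINARY_OP + → 9 + 45 = 54. Stack: [54]
STORE_FAST n → n=54. Stack: []
LOAD_CONST → push 10. Stack: [10]
LOAD_FAST s → push -43. Stack: [10, -43]
BINARY_OP + → 10 + -43 = -33. Stack: [-33]
STORE_FAST y → y=-33. Stack: []
LOAD_FAST s → push -43. Stack: [-43]
RETURN_VALUE → return -43.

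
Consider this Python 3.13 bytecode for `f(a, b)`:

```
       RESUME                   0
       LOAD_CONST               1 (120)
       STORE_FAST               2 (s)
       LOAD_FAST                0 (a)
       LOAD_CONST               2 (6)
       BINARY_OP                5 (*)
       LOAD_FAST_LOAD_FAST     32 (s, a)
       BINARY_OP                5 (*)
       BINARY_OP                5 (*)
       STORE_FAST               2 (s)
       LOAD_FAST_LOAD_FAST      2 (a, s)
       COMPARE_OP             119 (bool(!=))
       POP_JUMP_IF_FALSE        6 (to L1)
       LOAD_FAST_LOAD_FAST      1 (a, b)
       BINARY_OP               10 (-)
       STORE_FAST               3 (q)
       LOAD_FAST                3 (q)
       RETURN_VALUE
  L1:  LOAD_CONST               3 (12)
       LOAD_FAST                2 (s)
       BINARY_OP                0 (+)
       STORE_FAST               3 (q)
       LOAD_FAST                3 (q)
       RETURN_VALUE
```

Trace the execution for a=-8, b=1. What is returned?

LOAD_CONST → push 120. Stack: [120]
STORE_FAST s → s=120. Stack: []
LOAD_FAST a → push -8. Stack: [-8]
LOAD_CONST → push 6. Stack: [-8, 6]
BINARY_OP * → -8 * 6 = -48. Stack: [-48]
LOAD_FAST_LOAD_FAST s,a → push 120,-8. Stack: [-48, 120, -8]
BINARY_OP * → 120 * -8 = -960. Stack: [-48, -960]
BINARY_OP * → -48 * -960 = 46080. Stack: [46080]
STORE_FAST s → s=46080. Stack: []
LOAD_FAST_LOAD_FAST a,s → push -8,46080. Stack: [-8, 46080]
COMPARE_OP bool(!=) → -8 vs 46080 = True. Stack: [True]
POP_JUMP_IF_FALSE → pop True; no jump. Stack: []
LOAD_FAST_LOAD_FAST a,b → push -8,1. Stack: [-8, 1]
BINARY_OP - → -8 - 1 = -9. Stack: [-9]
STORE_FAST q → q=-9. Stack: []
LOAD_FAST q → push -9. Stack: [-9]
RETURN_VALUE → return -9.

-9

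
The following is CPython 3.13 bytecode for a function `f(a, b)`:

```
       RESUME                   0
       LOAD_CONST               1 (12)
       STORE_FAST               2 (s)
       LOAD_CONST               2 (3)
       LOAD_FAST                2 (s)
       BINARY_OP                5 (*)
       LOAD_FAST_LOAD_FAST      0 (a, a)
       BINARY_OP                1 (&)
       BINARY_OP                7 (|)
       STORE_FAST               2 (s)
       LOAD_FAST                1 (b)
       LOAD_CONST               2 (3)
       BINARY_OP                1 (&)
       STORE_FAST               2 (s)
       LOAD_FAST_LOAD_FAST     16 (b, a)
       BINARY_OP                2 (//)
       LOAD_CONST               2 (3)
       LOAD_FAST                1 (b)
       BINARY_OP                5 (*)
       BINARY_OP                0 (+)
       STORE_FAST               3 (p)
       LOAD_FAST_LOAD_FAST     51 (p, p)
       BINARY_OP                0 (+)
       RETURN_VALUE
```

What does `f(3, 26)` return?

172

LOAD_CONST → push 12. Stack: [12]
STORE_FAST s → s=12. Stack: []
LOAD_CONST → push 3. Stack: [3]
LOAD_FAST s → push 12. Stack: [3, 12]
BINARY_OP * → 3 * 12 = 36. Stack: [36]
LOAD_FAST_LOAD_FAST a,a → push 3,3. Stack: [36, 3, 3]
BINARY_OP & → 3 & 3 = 3. Stack: [36, 3]
BINARY_OP | → 36 | 3 = 39. Stack: [39]
STORE_FAST s → s=39. Stack: []
LOAD_FAST b → push 26. Stack: [26]
LOAD_CONST → push 3. Stack: [26, 3]
BINARY_OP & → 26 & 3 = 2. Stack: [2]
STORE_FAST s → s=2. Stack: []
LOAD_FAST_LOAD_FAST b,a → push 26,3. Stack: [26, 3]
BINARY_OP // → 26 // 3 = 8. Stack: [8]
LOAD_CONST → push 3. Stack: [8, 3]
LOAD_FAST b → push 26. Stack: [8, 3, 26]
BINARY_OP * → 3 * 26 = 78. Stack: [8, 78]
BINARY_OP + → 8 + 78 = 86. Stack: [86]
STORE_FAST p → p=86. Stack: []
LOAD_FAST_LOAD_FAST p,p → push 86,86. Stack: [86, 86]
BINARY_OP + → 86 + 86 = 172. Stack: [172]
RETURN_VALUE → return 172.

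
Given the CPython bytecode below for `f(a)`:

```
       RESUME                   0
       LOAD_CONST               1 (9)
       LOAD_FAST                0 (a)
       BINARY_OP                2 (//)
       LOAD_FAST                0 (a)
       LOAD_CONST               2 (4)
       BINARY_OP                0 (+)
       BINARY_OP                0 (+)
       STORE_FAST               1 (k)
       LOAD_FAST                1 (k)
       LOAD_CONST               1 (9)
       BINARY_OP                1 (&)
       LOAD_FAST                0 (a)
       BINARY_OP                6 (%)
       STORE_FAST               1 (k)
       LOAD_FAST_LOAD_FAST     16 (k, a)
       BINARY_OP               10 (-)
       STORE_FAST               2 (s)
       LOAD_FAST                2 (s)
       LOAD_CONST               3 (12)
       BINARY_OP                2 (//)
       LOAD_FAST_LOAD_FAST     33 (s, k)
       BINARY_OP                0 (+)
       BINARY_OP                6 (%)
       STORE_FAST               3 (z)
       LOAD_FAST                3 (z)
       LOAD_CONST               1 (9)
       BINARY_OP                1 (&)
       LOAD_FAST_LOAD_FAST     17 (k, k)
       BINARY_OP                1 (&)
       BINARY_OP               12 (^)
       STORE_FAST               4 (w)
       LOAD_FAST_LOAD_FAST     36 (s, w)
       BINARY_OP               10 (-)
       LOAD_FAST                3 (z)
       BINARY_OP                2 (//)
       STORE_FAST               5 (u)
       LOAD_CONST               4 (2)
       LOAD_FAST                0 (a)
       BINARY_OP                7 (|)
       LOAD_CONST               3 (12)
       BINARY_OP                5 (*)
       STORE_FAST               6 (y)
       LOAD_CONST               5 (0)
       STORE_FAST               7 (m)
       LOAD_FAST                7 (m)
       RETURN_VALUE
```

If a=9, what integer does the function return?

LOAD_CONST → push 9. Stack: [9]
LOAD_FAST a → push 9. Stack: [9, 9]
BINARY_OP // → 9 // 9 = 1. Stack: [1]
LOAD_FAST a → push 9. Stack: [1, 9]
LOAD_CONST → push 4. Stack: [1, 9, 4]
BINARY_OP + → 9 + 4 = 13. Stack: [1, 13]
BINARY_OP + → 1 + 13 = 14. Stack: [14]
STORE_FAST k → k=14. Stack: []
LOAD_FAST k → push 14. Stack: [14]
LOAD_CONST → push 9. Stack: [14, 9]
BINARY_OP & → 14 & 9 = 8. Stack: [8]
LOAD_FAST a → push 9. Stack: [8, 9]
BINARY_OP % → 8 % 9 = 8. Stack: [8]
STORE_FAST k → k=8. Stack: []
LOAD_FAST_LOAD_FAST k,a → push 8,9. Stack: [8, 9]
BINARY_OP - → 8 - 9 = -1. Stack: [-1]
STORE_FAST s → s=-1. Stack: []
LOAD_FAST s → push -1. Stack: [-1]
LOAD_CONST → push 12. Stack: [-1, 12]
BINARY_OP // → -1 // 12 = -1. Stack: [-1]
LOAD_FAST_LOAD_FAST s,k → push -1,8. Stack: [-1, -1, 8]
BINARY_OP + → -1 + 8 = 7. Stack: [-1, 7]
BINARY_OP % → -1 % 7 = 6. Stack: [6]
STORE_FAST z → z=6. Stack: []
LOAD_FAST z → push 6. Stack: [6]
LOAD_CONST → push 9. Stack: [6, 9]
BINARY_OP & → 6 & 9 = 0. Stack: [0]
LOAD_FAST_LOAD_FAST k,k → push 8,8. Stack: [0, 8, 8]
BINARY_OP & → 8 & 8 = 8. Stack: [0, 8]
BINARY_OP ^ → 0 ^ 8 = 8. Stack: [8]
STORE_FAST w → w=8. Stack: []
LOAD_FAST_LOAD_FAST s,w → push -1,8. Stack: [-1, 8]
BINARY_OP - → -1 - 8 = -9. Stack: [-9]
LOAD_FAST z → push 6. Stack: [-9, 6]
BINARY_OP // → -9 // 6 = -2. Stack: [-2]
STORE_FAST u → u=-2. Stack: []
LOAD_CONST → push 2. Stack: [2]
LOAD_FAST a → push 9. Stack: [2, 9]
BINARY_OP | → 2 | 9 = 11. Stack: [11]
LOAD_CONST → push 12. Stack: [11, 12]
BINARY_OP * → 11 * 12 = 132. Stack: [132]
STORE_FAST y → y=132. Stack: []
LOAD_CONST → push 0. Stack: [0]
STORE_FAST m → m=0. Stack: []
LOAD_FAST m → push 0. Stack: [0]
RETURN_VALUE → return 0.

0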